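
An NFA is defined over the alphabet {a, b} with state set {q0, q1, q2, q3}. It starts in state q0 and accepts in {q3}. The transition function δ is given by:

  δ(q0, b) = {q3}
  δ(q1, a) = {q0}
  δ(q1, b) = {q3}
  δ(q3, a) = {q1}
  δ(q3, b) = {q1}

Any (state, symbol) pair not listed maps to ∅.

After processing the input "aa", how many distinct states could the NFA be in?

0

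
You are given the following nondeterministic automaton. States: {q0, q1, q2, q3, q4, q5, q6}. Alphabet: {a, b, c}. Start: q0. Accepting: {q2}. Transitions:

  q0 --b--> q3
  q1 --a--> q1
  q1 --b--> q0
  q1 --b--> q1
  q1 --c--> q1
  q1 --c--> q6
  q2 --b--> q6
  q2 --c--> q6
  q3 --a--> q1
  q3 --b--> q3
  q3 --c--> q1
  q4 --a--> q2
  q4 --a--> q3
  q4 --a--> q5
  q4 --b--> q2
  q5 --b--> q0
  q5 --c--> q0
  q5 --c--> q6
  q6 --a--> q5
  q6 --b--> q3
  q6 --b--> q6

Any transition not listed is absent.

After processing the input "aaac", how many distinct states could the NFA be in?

Start in {q0}.
Read 'a': {q0} → ∅.
The set is empty and remains empty for the remaining 3 symbols.
That set has 0 states.

0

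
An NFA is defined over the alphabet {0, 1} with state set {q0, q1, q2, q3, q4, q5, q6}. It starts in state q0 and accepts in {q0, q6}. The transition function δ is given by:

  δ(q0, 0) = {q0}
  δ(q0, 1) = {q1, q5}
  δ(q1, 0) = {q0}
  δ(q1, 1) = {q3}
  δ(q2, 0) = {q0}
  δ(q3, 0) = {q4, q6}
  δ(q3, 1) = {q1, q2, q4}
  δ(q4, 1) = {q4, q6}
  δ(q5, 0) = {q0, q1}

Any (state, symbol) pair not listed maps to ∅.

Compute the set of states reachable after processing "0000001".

{q1, q5}

Start in {q0}.
Read '0': q0→{q0}; now {q0}.
Read '0': q0→{q0}; now {q0}.
Read '0': q0→{q0}; now {q0}.
Read '0': q0→{q0}; now {q0}.
Read '0': q0→{q0}; now {q0}.
Read '0': q0→{q0}; now {q0}.
Read '1': q0→{q1, q5}; now {q1, q5}.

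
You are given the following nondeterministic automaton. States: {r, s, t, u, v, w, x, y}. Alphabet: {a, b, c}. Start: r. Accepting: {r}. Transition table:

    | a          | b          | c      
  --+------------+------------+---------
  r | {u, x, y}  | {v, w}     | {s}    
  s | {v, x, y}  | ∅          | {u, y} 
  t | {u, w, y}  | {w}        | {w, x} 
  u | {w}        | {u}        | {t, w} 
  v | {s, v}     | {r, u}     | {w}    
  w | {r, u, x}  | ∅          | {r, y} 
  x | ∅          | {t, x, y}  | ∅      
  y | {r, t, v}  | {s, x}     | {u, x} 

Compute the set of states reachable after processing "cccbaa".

Start in {r}.
Read 'c': {r} → {s}.
Read 'c': {s} → {u, y}.
Read 'c': {u, y} → {t, u, w, x}.
Read 'b': {t, u, w, x} → {t, u, w, x, y}.
Read 'a': {t, u, w, x, y} → {r, t, u, v, w, x, y}.
Read 'a': {r, t, u, v, w, x, y} → {r, s, t, u, v, w, x, y}.

{r, s, t, u, v, w, x, y}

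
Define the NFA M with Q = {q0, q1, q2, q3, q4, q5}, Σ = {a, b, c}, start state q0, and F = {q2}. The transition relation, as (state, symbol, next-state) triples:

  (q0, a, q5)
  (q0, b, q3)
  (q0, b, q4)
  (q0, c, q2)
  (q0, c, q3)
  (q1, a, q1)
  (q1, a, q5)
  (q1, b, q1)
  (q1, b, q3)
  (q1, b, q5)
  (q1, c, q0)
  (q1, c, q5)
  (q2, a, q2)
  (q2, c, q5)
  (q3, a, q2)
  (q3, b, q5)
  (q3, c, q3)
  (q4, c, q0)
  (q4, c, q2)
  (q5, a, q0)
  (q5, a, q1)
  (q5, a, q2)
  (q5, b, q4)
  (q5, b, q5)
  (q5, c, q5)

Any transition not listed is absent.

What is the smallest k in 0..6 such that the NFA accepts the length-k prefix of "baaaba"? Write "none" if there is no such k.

Start in {q0}.
Read 'b': q0→{q3, q4}; now {q3, q4}.
Read 'a': q3→{q2}, q4→∅; now {q2}.
None of the earlier sets intersect F, but {q2} does.

2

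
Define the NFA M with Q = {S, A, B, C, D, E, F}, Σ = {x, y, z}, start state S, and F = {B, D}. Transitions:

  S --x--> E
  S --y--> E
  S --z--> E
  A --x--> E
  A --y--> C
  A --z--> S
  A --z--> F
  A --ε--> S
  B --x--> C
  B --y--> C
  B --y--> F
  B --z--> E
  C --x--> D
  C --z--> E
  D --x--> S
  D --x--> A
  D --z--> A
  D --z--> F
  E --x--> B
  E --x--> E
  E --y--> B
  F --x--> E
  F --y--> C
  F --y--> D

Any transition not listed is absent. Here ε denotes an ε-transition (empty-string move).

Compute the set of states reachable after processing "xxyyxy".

Start in {S}.
Read 'x': {S} → {E}.
Read 'x': {E} → {B, E}.
Read 'y': {B, E} → {B, C, F}.
Read 'y': {B, C, F} → {C, D, F}.
Read 'x': {C, D, F} → {S, A, D, E}.
Read 'y': {S, A, D, E} → {B, C, E}.

{B, C, E}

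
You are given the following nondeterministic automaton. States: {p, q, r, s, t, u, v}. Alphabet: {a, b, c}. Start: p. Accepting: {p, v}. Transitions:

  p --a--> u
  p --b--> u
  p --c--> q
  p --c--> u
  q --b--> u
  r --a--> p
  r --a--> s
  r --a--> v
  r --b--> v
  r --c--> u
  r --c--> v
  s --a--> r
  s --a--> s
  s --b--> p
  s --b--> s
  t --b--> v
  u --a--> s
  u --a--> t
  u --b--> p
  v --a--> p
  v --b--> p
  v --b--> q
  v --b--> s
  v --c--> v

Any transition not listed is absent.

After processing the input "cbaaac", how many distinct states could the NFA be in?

3

Start in {p}.
Read 'c': {p} → {q, u}.
Read 'b': {q, u} → {p, u}.
Read 'a': {p, u} → {s, t, u}.
Read 'a': {s, t, u} → {r, s, t}.
Read 'a': {r, s, t} → {p, r, s, v}.
Read 'c': {p, r, s, v} → {q, u, v}.
That set has 3 states.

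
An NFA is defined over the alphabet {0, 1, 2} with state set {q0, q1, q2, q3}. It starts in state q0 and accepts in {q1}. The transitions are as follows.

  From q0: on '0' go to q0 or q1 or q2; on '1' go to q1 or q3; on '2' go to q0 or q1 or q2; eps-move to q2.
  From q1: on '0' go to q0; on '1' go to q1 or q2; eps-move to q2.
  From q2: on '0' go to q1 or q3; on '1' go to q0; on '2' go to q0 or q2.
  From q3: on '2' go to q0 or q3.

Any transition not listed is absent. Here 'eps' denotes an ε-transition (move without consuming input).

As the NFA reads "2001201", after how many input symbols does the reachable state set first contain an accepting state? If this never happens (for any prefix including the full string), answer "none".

1

Start: ε-closure({q0}) = {q0, q2}.
Read '2': q0→{q0, q1, q2}, q2→{q0, q2}; now {q0, q1, q2}.
None of the earlier sets intersect F, but {q0, q1, q2} does.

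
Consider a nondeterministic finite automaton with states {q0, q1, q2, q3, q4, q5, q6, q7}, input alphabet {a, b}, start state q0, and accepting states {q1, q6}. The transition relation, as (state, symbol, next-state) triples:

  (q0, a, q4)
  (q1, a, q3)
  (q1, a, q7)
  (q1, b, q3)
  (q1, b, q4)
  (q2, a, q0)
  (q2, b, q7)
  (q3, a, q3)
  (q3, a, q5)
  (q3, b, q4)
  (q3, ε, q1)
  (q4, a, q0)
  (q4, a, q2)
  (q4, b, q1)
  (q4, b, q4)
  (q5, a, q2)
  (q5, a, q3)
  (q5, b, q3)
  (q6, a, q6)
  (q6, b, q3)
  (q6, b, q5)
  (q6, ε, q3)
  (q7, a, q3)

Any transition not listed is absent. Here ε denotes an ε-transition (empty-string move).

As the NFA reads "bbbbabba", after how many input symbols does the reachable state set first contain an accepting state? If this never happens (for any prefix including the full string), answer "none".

none

Start in {q0}.
Read 'b': q0→∅; now ∅.
The set is empty and remains empty for the remaining 7 symbols.
No reachable set along the way intersects F.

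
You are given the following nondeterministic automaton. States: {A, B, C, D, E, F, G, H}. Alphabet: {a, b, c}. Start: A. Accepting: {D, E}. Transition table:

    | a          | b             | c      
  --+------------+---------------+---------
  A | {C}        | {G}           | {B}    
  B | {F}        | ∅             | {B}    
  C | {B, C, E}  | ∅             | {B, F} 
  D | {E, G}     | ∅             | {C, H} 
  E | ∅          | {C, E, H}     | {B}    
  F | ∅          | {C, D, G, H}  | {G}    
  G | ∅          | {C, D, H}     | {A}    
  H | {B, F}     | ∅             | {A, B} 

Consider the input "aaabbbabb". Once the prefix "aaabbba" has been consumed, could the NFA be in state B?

Yes

Start in {A}.
Read 'a': A→{C}; now {C}.
Read 'a': C→{B, C, E}; now {B, C, E}.
Read 'a': B→{F}, C→{B, C, E}, E→∅; now {B, C, E, F}.
Read 'b': B→∅, C→∅, E→{C, E, H}, F→{C, D, G, H}; now {C, D, E, G, H}.
Read 'b': C→∅, D→∅, E→{C, E, H}, G→{C, D, H}, H→∅; now {C, D, E, H}.
Read 'b': C→∅, D→∅, E→{C, E, H}, H→∅; now {C, E, H}.
Read 'a': C→{B, C, E}, E→∅, H→{B, F}; now {B, C, E, F}.
State B is in {B, C, E, F}.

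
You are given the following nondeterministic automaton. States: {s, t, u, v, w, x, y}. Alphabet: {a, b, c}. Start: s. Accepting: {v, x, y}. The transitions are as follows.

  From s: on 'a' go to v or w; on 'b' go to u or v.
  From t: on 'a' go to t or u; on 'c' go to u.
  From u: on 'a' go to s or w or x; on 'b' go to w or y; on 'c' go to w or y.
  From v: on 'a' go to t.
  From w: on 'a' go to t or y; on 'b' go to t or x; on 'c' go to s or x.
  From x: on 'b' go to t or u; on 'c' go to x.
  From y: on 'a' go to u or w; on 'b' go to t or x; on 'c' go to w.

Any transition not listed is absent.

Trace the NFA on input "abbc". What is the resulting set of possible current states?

{u, w, y}

Start in {s}.
Read 'a': s→{v, w}; now {v, w}.
Read 'b': v→∅, w→{t, x}; now {t, x}.
Read 'b': t→∅, x→{t, u}; now {t, u}.
Read 'c': t→{u}, u→{w, y}; now {u, w, y}.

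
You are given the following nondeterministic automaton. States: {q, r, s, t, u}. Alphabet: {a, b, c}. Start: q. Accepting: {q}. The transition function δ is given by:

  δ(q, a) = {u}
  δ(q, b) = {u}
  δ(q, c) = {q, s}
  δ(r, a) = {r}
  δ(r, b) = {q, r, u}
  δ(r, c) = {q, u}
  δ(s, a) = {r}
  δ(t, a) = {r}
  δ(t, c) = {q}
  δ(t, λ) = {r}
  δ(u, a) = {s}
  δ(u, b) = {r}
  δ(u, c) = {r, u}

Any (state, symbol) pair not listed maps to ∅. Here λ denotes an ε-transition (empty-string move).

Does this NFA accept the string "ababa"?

Start in {q}.
Read 'a': q→{u}; now {u}.
Read 'b': u→{r}; now {r}.
Read 'a': r→{r}; now {r}.
Read 'b': r→{q, r, u}; now {q, r, u}.
Read 'a': q→{u}, r→{r}, u→{s}; now {r, s, u}.
The final set {r, s, u} contains no accepting state.

No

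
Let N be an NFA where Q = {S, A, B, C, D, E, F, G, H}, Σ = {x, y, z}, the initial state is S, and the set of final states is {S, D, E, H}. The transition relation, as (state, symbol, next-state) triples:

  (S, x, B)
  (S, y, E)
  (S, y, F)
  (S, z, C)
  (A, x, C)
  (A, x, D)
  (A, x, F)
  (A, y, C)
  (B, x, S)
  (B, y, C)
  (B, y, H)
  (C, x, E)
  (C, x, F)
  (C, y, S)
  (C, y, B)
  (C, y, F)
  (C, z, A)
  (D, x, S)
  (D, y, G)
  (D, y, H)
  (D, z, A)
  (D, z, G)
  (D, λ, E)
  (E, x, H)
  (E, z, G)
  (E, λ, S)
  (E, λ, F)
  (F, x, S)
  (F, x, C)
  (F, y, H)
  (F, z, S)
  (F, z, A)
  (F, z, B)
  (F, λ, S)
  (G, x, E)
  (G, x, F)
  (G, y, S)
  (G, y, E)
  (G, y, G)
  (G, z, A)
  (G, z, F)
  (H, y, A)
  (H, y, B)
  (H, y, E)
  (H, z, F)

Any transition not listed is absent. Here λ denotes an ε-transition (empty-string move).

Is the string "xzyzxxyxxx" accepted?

Start in {S}.
Read 'x': S→{B}; now {B}.
Read 'z': B→∅; now ∅.
The set is empty and remains empty for the remaining 8 symbols.
The final set ∅ contains no accepting state.

No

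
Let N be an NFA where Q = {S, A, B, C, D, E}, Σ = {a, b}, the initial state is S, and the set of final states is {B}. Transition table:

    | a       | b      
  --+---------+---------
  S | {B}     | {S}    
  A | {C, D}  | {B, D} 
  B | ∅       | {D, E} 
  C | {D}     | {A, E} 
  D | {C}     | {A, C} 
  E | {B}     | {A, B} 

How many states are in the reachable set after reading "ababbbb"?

5

Start in {S}.
Read 'a': S→{B}; now {B}.
Read 'b': B→{D, E}; now {D, E}.
Read 'a': D→{C}, E→{B}; now {B, C}.
Read 'b': B→{D, E}, C→{A, E}; now {A, D, E}.
Read 'b': A→{B, D}, D→{A, C}, E→{A, B}; now {A, B, C, D}.
Read 'b': A→{B, D}, B→{D, E}, C→{A, E}, D→{A, C}; now {A, B, C, D, E}.
Read 'b': A→{B, D}, B→{D, E}, C→{A, E}, D→{A, C}, E→{A, B}; now {A, B, C, D, E}.
That set has 5 states.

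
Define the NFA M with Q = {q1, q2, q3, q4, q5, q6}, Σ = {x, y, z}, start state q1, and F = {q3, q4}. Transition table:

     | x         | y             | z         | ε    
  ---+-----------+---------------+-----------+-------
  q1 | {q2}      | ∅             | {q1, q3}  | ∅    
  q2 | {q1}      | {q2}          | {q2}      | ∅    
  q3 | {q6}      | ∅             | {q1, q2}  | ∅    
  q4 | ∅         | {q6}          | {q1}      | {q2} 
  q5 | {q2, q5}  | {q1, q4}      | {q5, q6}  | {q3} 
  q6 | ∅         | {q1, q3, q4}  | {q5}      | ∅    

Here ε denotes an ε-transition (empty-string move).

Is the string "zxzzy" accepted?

Yes

Start in {q1}.
Read 'z': q1→{q1, q3}; now {q1, q3}.
Read 'x': q1→{q2}, q3→{q6}; now {q2, q6}.
Read 'z': q2→{q2}, q6→{q5}; union {q2, q5}; ε-closure = {q2, q3, q5}.
Read 'z': q2→{q2}, q3→{q1, q2}, q5→{q5, q6}; union {q1, q2, q5, q6}; ε-closure = {q1, q2, q3, q5, q6}.
Read 'y': q1→∅, q2→{q2}, q3→∅, q5→{q1, q4}, q6→{q1, q3, q4}; now {q1, q2, q3, q4}.
The final set {q1, q2, q3, q4} contains the accepting states q3, q4.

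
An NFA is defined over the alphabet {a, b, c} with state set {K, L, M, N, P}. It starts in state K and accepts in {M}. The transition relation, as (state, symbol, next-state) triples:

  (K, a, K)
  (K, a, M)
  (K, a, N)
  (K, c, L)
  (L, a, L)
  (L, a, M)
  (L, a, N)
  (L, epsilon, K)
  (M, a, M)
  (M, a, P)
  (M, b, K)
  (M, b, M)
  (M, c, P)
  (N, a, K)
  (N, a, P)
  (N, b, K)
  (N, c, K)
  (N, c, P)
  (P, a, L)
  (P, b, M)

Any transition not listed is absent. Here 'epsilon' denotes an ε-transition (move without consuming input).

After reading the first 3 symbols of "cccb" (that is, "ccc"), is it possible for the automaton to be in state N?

No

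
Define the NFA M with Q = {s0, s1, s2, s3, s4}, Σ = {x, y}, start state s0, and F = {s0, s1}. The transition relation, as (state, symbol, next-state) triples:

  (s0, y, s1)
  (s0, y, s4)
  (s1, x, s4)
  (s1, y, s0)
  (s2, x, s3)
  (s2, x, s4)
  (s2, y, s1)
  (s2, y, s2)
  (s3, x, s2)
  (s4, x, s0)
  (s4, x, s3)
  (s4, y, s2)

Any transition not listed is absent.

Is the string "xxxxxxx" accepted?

No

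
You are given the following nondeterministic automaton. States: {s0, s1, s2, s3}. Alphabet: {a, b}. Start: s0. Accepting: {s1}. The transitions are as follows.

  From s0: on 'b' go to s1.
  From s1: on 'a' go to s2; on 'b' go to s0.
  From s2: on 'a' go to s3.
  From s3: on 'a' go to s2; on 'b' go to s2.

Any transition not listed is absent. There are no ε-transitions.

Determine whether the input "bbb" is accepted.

Yes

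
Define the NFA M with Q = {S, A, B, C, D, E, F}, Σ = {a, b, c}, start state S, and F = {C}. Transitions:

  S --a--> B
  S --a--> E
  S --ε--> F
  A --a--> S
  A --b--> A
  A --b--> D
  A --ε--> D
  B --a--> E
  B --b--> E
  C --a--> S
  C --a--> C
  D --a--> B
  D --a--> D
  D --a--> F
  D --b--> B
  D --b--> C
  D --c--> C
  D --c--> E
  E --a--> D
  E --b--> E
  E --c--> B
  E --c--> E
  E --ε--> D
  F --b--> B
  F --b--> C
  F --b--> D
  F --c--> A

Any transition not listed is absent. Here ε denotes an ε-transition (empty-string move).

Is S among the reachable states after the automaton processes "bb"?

No

Start: ε-closure({S}) = {S, F}.
Read 'b': S→∅, F→{B, C, D}; now {B, C, D}.
Read 'b': B→{E}, C→∅, D→{B, C}; union {B, C, E}; ε-closure = {B, C, D, E}.
State S is not in {B, C, D, E}.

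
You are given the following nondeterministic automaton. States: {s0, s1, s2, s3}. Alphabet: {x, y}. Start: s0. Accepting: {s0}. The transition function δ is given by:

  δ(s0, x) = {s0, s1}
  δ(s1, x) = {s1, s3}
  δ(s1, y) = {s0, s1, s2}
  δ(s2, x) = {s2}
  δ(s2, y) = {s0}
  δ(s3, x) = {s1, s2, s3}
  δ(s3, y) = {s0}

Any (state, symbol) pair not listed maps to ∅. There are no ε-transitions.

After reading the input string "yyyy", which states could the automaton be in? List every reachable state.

∅

Start in {s0}.
Read 'y': s0→∅; now ∅.
The set is empty and remains empty for the remaining 3 symbols.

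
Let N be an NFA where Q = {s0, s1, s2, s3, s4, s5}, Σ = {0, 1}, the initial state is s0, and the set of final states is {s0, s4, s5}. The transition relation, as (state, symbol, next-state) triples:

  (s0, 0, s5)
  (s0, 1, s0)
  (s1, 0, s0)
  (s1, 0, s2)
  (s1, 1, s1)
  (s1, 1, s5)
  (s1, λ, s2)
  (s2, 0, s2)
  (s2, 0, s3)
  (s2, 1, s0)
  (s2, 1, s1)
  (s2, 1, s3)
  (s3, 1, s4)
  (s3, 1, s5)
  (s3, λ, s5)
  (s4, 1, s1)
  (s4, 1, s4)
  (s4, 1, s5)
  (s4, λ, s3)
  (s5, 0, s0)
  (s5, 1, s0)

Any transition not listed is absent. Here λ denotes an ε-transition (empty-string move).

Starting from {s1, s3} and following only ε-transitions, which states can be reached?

Begin with {s1, s3}.
ε-move s3 → s5; add s5.
ε-move s1 → s2; add s2.

{s1, s2, s3, s5}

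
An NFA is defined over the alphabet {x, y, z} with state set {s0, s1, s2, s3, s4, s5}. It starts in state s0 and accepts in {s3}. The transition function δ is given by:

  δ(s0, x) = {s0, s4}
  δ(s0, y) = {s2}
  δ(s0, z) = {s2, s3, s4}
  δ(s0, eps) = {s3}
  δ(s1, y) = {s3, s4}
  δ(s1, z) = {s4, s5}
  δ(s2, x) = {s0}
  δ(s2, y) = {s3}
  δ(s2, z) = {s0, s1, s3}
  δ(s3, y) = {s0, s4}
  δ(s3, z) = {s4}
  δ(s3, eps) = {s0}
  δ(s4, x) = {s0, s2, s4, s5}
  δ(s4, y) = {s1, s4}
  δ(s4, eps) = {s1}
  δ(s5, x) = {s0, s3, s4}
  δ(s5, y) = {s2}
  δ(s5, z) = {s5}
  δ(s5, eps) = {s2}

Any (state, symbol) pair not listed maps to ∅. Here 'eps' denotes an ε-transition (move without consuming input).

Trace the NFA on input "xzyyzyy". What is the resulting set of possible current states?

{s0, s1, s2, s3, s4}

Start: ε-closure({s0}) = {s0, s3}.
Read 'x': {s0, s3} → {s0, s1, s3, s4}.
Read 'z': {s0, s1, s3, s4} → {s0, s1, s2, s3, s4, s5}.
Read 'y': {s0, s1, s2, s3, s4, s5} → {s0, s1, s2, s3, s4}.
Read 'y': {s0, s1, s2, s3, s4} → {s0, s1, s2, s3, s4}.
Read 'z': {s0, s1, s2, s3, s4} → {s0, s1, s2, s3, s4, s5}.
Read 'y': {s0, s1, s2, s3, s4, s5} → {s0, s1, s2, s3, s4}.
Read 'y': {s0, s1, s2, s3, s4} → {s0, s1, s2, s3, s4}.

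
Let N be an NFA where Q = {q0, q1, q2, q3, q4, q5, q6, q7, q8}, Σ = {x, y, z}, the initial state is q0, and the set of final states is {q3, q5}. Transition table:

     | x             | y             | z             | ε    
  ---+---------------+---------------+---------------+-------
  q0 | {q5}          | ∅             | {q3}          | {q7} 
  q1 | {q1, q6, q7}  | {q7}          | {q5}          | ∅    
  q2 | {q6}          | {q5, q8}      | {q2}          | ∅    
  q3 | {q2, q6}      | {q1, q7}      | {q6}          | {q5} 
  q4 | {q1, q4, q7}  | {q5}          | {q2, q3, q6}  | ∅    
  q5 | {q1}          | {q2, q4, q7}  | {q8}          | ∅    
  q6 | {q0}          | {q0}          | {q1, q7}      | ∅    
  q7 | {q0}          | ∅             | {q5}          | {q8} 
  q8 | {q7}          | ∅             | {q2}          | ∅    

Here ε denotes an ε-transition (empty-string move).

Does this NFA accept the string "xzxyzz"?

No

Start: ε-closure({q0}) = {q0, q7, q8}.
Read 'x': {q0, q7, q8} → {q0, q5, q7, q8}.
Read 'z': {q0, q5, q7, q8} → {q2, q3, q5, q8}.
Read 'x': {q2, q3, q5, q8} → {q1, q2, q6, q7, q8}.
Read 'y': {q1, q2, q6, q7, q8} → {q0, q5, q7, q8}.
Read 'z': {q0, q5, q7, q8} → {q2, q3, q5, q8}.
Read 'z': {q2, q3, q5, q8} → {q2, q6, q8}.
The final set {q2, q6, q8} contains no accepting state.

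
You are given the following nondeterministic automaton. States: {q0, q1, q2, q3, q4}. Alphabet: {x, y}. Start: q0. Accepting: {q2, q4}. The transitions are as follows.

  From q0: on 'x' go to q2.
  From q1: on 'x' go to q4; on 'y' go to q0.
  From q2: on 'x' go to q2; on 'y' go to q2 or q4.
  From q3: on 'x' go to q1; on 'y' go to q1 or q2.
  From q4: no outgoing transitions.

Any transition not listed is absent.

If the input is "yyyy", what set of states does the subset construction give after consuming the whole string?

Start in {q0}.
Read 'y': q0→∅; now ∅.
The set is empty and remains empty for the remaining 3 symbols.

∅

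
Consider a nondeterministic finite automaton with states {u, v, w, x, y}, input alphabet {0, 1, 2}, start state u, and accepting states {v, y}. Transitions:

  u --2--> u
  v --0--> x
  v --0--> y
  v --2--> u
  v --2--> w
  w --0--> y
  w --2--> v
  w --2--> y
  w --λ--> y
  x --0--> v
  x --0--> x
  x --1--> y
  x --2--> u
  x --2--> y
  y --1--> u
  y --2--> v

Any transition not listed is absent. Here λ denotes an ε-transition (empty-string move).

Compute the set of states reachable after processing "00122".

Start in {u}.
Read '0': u→∅; now ∅.
The set is empty and remains empty for the remaining 4 symbols.

∅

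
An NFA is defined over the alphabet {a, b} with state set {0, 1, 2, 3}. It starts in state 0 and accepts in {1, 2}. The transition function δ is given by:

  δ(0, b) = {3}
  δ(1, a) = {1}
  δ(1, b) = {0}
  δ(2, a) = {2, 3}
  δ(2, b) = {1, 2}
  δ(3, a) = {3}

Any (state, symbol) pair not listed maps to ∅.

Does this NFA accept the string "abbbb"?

Start in {0}.
Read 'a': 0→∅; now ∅.
The set is empty and remains empty for the remaining 4 symbols.
The final set ∅ contains no accepting state.

No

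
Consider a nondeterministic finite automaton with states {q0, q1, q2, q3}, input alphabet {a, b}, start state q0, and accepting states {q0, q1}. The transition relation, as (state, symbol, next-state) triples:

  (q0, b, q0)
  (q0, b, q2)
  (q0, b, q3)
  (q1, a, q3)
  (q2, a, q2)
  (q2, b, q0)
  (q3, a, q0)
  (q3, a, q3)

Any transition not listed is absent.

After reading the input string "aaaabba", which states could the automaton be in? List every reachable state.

∅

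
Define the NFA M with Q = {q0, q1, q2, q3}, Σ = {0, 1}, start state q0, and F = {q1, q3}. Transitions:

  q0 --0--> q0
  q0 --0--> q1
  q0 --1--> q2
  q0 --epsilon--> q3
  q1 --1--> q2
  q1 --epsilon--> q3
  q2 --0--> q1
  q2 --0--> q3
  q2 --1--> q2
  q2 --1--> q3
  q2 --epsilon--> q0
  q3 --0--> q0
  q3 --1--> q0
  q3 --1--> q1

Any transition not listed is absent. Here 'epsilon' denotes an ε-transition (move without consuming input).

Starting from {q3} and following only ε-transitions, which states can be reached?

{q3}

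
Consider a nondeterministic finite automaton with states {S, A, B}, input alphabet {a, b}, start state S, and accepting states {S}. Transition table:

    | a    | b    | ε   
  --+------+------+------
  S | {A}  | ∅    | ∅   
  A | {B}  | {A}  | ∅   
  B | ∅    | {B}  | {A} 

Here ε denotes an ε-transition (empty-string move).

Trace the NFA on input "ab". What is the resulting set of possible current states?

{A}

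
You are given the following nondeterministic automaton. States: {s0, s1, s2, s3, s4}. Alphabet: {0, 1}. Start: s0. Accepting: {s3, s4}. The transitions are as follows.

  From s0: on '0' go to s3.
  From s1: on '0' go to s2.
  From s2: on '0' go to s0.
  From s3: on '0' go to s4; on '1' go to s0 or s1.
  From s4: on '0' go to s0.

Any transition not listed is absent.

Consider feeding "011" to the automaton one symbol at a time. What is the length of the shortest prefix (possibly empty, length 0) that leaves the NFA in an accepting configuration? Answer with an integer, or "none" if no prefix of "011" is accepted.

Start in {s0}.
Read '0': {s0} → {s3}.
None of the earlier sets intersect F, but {s3} does.

1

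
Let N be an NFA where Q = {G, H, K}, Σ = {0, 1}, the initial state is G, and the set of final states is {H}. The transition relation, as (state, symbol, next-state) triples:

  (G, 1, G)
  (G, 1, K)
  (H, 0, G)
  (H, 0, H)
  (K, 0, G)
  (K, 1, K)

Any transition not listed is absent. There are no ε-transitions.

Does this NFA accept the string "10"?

No

Start in {G}.
Read '1': {G} → {G, K}.
Read '0': {G, K} → {G}.
The final set {G} contains no accepting state.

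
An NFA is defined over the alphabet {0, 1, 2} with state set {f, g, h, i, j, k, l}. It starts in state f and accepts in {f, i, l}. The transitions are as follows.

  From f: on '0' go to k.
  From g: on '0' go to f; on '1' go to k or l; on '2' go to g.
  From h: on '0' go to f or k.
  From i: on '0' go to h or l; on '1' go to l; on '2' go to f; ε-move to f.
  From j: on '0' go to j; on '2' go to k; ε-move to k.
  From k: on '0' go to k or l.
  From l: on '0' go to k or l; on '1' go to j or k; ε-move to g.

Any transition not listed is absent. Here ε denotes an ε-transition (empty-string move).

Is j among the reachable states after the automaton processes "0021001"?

Yes

Start in {f}.
Read '0': f→{k}; now {k}.
Read '0': k→{k, l}; union {k, l}; ε-closure = {g, k, l}.
Read '2': g→{g}, k→∅, l→∅; now {g}.
Read '1': g→{k, l}; union {k, l}; ε-closure = {g, k, l}.
Read '0': g→{f}, k→{k, l}, l→{k, l}; union {f, k, l}; ε-closure = {f, g, k, l}.
Read '0': f→{k}, g→{f}, k→{k, l}, l→{k, l}; union {f, k, l}; ε-closure = {f, g, k, l}.
Read '1': f→∅, g→{k, l}, k→∅, l→{j, k}; union {j, k, l}; ε-closure = {g, j, k, l}.
State j is in {g, j, k, l}.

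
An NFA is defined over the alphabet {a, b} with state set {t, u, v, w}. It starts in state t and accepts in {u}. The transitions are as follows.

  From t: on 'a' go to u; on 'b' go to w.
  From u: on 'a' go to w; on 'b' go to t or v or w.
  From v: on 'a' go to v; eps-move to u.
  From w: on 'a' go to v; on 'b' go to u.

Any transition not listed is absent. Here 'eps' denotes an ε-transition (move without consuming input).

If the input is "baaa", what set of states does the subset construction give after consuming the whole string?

{u, v, w}

Start in {t}.
Read 'b': {t} → {w}.
Read 'a': {w} → {u, v}.
Read 'a': {u, v} → {u, v, w}.
Read 'a': {u, v, w} → {u, v, w}.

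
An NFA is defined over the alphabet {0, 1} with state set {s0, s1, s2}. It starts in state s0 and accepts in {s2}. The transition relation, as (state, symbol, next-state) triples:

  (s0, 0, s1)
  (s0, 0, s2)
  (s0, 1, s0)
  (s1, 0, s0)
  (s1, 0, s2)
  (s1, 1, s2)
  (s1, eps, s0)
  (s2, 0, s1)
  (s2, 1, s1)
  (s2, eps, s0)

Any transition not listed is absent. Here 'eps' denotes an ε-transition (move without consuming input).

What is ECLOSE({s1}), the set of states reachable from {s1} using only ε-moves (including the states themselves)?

{s0, s1}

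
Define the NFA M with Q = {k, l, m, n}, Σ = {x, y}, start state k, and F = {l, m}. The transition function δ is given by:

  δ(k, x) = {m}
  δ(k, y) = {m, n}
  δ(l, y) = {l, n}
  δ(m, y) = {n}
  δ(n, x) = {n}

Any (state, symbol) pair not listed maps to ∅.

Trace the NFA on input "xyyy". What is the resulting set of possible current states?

∅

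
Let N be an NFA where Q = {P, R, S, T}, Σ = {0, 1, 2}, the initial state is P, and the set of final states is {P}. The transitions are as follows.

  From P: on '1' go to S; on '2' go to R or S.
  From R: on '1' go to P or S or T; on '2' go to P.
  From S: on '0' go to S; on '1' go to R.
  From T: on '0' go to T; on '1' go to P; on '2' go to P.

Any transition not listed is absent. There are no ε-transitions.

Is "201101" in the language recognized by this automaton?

Yes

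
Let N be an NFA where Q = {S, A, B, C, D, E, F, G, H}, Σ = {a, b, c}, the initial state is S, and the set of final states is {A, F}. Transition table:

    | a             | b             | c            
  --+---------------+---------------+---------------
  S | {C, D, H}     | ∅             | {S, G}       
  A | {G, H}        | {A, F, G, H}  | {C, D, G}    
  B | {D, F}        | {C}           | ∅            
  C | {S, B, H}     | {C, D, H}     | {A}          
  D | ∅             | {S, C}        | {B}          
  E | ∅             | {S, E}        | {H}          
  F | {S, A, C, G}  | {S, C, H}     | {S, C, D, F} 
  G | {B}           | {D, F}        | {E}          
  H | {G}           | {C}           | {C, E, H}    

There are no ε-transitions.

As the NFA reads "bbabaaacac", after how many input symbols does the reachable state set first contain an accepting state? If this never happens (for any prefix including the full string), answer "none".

Start in {S}.
Read 'b': S→∅; now ∅.
The set is empty and remains empty for the remaining 9 symbols.
No reachable set along the way intersects F.

none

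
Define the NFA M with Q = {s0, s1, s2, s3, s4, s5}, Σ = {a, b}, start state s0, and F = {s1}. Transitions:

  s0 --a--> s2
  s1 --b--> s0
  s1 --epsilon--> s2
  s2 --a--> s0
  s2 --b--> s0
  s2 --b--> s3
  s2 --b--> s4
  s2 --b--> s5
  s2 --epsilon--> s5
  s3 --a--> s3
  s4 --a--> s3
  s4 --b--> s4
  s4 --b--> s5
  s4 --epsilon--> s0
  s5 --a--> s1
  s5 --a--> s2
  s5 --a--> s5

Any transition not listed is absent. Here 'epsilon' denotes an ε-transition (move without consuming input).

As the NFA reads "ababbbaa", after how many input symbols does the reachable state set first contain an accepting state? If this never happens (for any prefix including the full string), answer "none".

3

Start in {s0}.
Read 'a': s0→{s2}; union {s2}; ε-closure = {s2, s5}.
Read 'b': s2→{s0, s3, s4, s5}, s5→∅; now {s0, s3, s4, s5}.
Read 'a': s0→{s2}, s3→{s3}, s4→{s3}, s5→{s1, s2, s5}; now {s1, s2, s3, s5}.
None of the earlier sets intersect F, but {s1, s2, s3, s5} does.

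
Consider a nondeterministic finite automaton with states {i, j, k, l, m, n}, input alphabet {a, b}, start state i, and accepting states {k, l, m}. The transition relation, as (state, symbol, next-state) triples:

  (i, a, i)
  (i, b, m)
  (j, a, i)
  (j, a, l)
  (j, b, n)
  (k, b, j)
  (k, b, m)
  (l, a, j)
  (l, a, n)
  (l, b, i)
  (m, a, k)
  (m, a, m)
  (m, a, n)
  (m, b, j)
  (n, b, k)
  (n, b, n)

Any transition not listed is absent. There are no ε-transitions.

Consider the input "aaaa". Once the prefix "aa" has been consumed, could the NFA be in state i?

Yes

Start in {i}.
Read 'a': i→{i}; now {i}.
Read 'a': i→{i}; now {i}.
State i is in {i}.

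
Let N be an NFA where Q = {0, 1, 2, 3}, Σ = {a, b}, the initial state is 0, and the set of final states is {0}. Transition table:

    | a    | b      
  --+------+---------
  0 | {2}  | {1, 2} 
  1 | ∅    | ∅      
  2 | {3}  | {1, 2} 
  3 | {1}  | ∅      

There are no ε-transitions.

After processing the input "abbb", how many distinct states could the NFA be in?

2

Start in {0}.
Read 'a': 0→{2}; now {2}.
Read 'b': 2→{1, 2}; now {1, 2}.
Read 'b': 1→∅, 2→{1, 2}; now {1, 2}.
Read 'b': 1→∅, 2→{1, 2}; now {1, 2}.
That set has 2 states.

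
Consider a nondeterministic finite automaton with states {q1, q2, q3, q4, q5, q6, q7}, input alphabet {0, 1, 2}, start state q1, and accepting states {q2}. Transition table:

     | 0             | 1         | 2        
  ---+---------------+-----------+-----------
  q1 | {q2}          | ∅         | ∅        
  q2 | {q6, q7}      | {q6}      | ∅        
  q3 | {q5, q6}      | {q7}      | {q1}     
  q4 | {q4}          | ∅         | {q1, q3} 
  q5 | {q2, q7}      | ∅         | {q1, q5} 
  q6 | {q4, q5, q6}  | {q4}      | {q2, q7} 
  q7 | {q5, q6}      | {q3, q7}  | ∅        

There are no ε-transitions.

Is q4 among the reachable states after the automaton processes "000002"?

Start in {q1}.
Read '0': q1→{q2}; now {q2}.
Read '0': q2→{q6, q7}; now {q6, q7}.
Read '0': q6→{q4, q5, q6}, q7→{q5, q6}; now {q4, q5, q6}.
Read '0': q4→{q4}, q5→{q2, q7}, q6→{q4, q5, q6}; now {q2, q4, q5, q6, q7}.
Read '0': q2→{q6, q7}, q4→{q4}, q5→{q2, q7}, q6→{q4, q5, q6}, q7→{q5, q6}; now {q2, q4, q5, q6, q7}.
Read '2': q2→∅, q4→{q1, q3}, q5→{q1, q5}, q6→{q2, q7}, q7→∅; now {q1, q2, q3, q5, q7}.
State q4 is not in {q1, q2, q3, q5, q7}.

No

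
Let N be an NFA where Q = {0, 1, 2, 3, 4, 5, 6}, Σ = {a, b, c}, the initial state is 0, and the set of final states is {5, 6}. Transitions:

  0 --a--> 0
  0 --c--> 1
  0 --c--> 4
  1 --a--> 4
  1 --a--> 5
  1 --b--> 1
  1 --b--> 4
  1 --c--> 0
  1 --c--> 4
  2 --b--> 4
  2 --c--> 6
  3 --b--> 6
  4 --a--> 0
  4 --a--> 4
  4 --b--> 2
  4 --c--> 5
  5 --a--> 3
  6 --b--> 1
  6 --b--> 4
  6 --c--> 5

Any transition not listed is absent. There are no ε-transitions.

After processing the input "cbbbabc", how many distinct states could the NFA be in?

1

Start in {0}.
Read 'c': {0} → {1, 4}.
Read 'b': {1, 4} → {1, 2, 4}.
Read 'b': {1, 2, 4} → {1, 2, 4}.
Read 'b': {1, 2, 4} → {1, 2, 4}.
Read 'a': {1, 2, 4} → {0, 4, 5}.
Read 'b': {0, 4, 5} → {2}.
Read 'c': {2} → {6}.
That set has 1 state.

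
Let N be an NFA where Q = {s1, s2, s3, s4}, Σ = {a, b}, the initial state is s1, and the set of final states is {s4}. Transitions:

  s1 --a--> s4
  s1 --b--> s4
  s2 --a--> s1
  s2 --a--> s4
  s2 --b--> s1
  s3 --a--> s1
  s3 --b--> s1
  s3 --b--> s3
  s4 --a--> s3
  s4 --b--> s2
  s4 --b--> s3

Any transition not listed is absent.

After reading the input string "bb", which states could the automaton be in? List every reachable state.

Start in {s1}.
Read 'b': {s1} → {s4}.
Read 'b': {s4} → {s2, s3}.

{s2, s3}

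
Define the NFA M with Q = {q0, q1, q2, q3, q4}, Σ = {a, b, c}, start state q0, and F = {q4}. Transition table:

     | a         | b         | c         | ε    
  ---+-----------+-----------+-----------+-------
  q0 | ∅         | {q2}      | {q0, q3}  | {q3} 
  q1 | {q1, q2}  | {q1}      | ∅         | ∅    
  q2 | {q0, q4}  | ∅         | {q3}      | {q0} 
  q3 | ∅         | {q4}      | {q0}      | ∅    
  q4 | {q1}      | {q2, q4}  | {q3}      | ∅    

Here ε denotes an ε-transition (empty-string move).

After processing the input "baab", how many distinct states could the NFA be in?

Start: ε-closure({q0}) = {q0, q3}.
Read 'b': {q0, q3} → {q0, q2, q3, q4}.
Read 'a': {q0, q2, q3, q4} → {q0, q1, q3, q4}.
Read 'a': {q0, q1, q3, q4} → {q0, q1, q2, q3}.
Read 'b': {q0, q1, q2, q3} → {q0, q1, q2, q3, q4}.
That set has 5 states.

5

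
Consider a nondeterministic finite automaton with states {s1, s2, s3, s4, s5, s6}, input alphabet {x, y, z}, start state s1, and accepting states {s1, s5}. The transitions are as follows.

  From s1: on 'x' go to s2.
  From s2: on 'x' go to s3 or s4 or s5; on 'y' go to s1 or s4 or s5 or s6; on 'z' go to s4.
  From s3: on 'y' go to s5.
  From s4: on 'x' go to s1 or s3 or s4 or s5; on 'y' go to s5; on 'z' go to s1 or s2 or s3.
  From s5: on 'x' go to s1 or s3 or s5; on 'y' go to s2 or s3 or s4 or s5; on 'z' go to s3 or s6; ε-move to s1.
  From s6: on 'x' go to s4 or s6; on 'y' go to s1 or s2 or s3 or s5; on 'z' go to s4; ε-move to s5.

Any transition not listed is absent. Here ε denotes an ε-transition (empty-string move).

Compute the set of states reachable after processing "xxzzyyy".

{s1, s2, s3, s4, s5, s6}

Start in {s1}.
Read 'x': s1→{s2}; now {s2}.
Read 'x': s2→{s3, s4, s5}; union {s3, s4, s5}; ε-closure = {s1, s3, s4, s5}.
Read 'z': s1→∅, s3→∅, s4→{s1, s2, s3}, s5→{s3, s6}; union {s1, s2, s3, s6}; ε-closure = {s1, s2, s3, s5, s6}.
Read 'z': s1→∅, s2→{s4}, s3→∅, s5→{s3, s6}, s6→{s4}; union {s3, s4, s6}; ε-closure = {s1, s3, s4, s5, s6}.
Read 'y': s1→∅, s3→{s5}, s4→{s5}, s5→{s2, s3, s4, s5}, s6→{s1, s2, s3, s5}; now {s1, s2, s3, s4, s5}.
Read 'y': s1→∅, s2→{s1, s4, s5, s6}, s3→{s5}, s4→{s5}, s5→{s2, s3, s4, s5}; now {s1, s2, s3, s4, s5, s6}.
Read 'y': s1→∅, s2→{s1, s4, s5, s6}, s3→{s5}, s4→{s5}, s5→{s2, s3, s4, s5}, s6→{s1, s2, s3, s5}; now {s1, s2, s3, s4, s5, s6}.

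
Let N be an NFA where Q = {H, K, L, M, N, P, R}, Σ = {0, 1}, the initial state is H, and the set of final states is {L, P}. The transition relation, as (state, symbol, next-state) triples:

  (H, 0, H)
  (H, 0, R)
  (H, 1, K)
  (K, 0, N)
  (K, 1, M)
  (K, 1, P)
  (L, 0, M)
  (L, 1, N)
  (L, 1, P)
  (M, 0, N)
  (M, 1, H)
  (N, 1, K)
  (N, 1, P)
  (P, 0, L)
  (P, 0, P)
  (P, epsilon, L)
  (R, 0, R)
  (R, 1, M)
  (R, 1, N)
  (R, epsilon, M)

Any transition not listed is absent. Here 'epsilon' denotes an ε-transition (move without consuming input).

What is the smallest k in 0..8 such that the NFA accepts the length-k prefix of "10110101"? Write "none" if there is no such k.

Start in {H}.
Read '1': H→{K}; now {K}.
Read '0': K→{N}; now {N}.
Read '1': N→{K, P}; union {K, P}; ε-closure = {K, L, P}.
None of the earlier sets intersect F, but {K, L, P} does.

3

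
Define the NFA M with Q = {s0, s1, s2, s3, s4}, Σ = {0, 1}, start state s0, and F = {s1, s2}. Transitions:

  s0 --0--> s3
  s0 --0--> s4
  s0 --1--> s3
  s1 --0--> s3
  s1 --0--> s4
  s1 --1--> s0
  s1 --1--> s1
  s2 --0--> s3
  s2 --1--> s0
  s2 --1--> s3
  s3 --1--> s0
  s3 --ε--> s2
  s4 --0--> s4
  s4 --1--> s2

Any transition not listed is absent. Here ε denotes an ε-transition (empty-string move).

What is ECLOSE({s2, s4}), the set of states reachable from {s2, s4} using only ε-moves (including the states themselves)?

{s2, s4}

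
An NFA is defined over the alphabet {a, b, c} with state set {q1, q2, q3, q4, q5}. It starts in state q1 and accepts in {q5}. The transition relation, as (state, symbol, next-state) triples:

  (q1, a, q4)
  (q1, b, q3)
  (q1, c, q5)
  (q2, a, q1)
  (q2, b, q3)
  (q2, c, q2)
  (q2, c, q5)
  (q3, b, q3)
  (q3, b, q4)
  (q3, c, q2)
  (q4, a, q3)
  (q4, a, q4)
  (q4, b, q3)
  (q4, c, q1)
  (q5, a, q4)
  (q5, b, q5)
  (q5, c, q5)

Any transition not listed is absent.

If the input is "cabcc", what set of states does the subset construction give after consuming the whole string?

Start in {q1}.
Read 'c': {q1} → {q5}.
Read 'a': {q5} → {q4}.
Read 'b': {q4} → {q3}.
Read 'c': {q3} → {q2}.
Read 'c': {q2} → {q2, q5}.

{q2, q5}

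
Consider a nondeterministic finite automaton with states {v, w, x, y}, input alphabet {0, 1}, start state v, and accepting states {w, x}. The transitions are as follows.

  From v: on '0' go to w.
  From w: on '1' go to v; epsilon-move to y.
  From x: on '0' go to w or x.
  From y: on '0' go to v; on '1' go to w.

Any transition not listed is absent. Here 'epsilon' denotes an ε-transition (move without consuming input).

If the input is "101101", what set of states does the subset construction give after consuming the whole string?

Start in {v}.
Read '1': v→∅; now ∅.
The set is empty and remains empty for the remaining 5 symbols.

∅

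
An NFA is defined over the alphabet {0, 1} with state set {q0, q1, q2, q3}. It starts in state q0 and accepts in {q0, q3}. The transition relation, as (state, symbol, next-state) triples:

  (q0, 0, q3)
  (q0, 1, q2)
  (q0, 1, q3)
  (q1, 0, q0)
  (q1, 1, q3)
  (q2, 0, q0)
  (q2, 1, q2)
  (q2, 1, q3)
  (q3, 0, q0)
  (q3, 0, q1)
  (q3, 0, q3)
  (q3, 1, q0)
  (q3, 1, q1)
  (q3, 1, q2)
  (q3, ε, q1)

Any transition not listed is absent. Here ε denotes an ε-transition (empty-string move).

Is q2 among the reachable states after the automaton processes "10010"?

No

Start in {q0}.
Read '1': {q0} → {q1, q2, q3}.
Read '0': {q1, q2, q3} → {q0, q1, q3}.
Read '0': {q0, q1, q3} → {q0, q1, q3}.
Read '1': {q0, q1, q3} → {q0, q1, q2, q3}.
Read '0': {q0, q1, q2, q3} → {q0, q1, q3}.
State q2 is not in {q0, q1, q3}.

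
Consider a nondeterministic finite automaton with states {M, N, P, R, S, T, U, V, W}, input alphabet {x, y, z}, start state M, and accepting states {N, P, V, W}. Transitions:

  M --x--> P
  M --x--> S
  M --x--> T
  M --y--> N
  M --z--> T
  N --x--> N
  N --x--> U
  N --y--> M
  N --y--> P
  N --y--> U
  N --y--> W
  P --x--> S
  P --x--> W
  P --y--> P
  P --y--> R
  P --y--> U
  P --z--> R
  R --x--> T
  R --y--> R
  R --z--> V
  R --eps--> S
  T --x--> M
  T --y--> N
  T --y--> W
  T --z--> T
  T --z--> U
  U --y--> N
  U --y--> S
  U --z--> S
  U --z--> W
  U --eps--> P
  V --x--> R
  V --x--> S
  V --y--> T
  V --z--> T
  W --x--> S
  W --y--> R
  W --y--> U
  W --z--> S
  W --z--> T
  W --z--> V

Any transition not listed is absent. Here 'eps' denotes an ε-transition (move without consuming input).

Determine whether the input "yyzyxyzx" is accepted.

No

Start in {M}.
Read 'y': {M} → {N}.
Read 'y': {N} → {M, P, U, W}.
Read 'z': {M, P, U, W} → {R, S, T, V, W}.
Read 'y': {R, S, T, V, W} → {N, P, R, S, T, U, W}.
Read 'x': {N, P, R, S, T, U, W} → {M, N, P, S, T, U, W}.
Read 'y': {M, N, P, S, T, U, W} → {M, N, P, R, S, U, W}.
Read 'z': {M, N, P, R, S, U, W} → {R, S, T, V, W}.
Read 'x': {R, S, T, V, W} → {M, R, S, T}.
The final set {M, R, S, T} contains no accepting state.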